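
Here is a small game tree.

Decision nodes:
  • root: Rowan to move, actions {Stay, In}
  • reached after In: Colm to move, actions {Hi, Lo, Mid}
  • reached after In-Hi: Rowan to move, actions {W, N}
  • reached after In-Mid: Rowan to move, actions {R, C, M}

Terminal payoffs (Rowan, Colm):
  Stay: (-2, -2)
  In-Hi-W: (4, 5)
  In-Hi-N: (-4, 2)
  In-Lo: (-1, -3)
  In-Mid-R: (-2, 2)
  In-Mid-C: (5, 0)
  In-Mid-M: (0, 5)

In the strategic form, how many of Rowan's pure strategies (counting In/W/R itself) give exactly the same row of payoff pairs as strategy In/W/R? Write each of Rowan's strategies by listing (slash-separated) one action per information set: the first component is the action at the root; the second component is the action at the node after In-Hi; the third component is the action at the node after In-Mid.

1

Row for In/W/R (columns Hi, Lo, Mid): (4,5) (-1,-3) (-2,2).
Every one of Rowan's information sets is on the play path for some reply by Colm when Rowan follows In/W/R.
Changing the action at any of them therefore changes at least one column, so only In/W/R itself gives this row.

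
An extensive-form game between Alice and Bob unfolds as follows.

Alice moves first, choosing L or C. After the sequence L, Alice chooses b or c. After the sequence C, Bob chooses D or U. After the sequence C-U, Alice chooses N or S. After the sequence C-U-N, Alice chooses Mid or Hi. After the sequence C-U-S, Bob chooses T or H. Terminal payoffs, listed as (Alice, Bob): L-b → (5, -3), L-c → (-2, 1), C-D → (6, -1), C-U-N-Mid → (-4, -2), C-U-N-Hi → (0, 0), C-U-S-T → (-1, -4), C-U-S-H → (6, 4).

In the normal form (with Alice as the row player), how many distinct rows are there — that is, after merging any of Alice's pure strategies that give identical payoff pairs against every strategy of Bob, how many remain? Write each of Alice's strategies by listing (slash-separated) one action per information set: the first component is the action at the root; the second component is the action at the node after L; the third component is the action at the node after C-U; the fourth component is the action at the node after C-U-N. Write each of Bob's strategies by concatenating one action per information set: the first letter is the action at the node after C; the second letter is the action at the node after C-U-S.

Alice has 16 pure strategies: L/b/N/Mid, L/b/N/Hi, L/b/S/Mid, L/b/S/Hi, L/c/N/Mid, L/c/N/Hi, L/c/S/Mid, L/c/S/Hi, C/b/N/Mid, C/b/N/Hi, C/b/S/Mid, C/b/S/Hi, C/c/N/Mid, C/c/N/Hi, C/c/S/Mid, C/c/S/Hi. Columns: DT, DH, UT, UH.
{L/b/N/Mid, L/b/N/Hi, L/b/S/Mid, L/b/S/Hi} → row (5,-3) (5,-3) (5,-3) (5,-3)
{L/c/N/Mid, L/c/N/Hi, L/c/S/Mid, L/c/S/Hi} → row (-2,1) (-2,1) (-2,1) (-2,1)
{C/b/N/Mid, C/c/N/Mid} → row (6,-1) (6,-1) (-4,-2) (-4,-2)
{C/b/N/Hi, C/c/N/Hi} → row (6,-1) (6,-1) (0,0) (0,0)
{C/b/S/Mid, C/b/S/Hi, C/c/S/Mid, C/c/S/Hi} → row (6,-1) (6,-1) (-1,-4) (6,4)
That's 5 distinct rows out of 16 strategies.

5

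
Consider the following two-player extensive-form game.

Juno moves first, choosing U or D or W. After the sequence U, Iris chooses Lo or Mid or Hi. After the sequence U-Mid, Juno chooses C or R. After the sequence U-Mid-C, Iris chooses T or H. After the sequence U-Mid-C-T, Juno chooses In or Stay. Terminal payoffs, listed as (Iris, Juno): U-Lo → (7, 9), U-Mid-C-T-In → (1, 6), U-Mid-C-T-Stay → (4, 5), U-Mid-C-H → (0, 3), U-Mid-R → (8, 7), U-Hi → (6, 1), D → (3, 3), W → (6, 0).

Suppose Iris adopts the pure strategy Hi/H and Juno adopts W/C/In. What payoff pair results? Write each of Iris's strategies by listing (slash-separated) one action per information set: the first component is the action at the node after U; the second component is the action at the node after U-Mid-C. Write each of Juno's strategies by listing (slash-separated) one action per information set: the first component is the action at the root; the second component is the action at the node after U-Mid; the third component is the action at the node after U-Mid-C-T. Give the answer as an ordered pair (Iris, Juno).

(6, 0)

Trace the play path from the root:
  Juno plays W
→ terminal payoff (6, 0).
(Iris's choice at the node after U is never reached on this path, so it doesn't affect the outcome.)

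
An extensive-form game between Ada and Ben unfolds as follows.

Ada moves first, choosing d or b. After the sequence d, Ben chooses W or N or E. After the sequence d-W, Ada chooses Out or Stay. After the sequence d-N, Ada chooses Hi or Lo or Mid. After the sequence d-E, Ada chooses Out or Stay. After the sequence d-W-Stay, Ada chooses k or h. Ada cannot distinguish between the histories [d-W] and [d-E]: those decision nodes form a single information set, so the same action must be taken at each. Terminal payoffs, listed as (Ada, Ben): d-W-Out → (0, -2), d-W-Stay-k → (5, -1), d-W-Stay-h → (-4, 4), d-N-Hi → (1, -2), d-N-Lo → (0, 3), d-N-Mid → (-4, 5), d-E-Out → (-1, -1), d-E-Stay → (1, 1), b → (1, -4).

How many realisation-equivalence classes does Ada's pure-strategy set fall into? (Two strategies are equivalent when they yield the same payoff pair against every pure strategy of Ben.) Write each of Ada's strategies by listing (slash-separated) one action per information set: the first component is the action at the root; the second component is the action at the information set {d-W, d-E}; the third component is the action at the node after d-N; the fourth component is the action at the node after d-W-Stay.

Ada has 24 pure strategies: d/Out/Hi/k, d/Out/Hi/h, d/Out/Lo/k, d/Out/Lo/h, d/Out/Mid/k, d/Out/Mid/h, d/Stay/Hi/k, d/Stay/Hi/h, d/Stay/Lo/k, d/Stay/Lo/h, d/Stay/Mid/k, d/Stay/Mid/h, b/Out/Hi/k, b/Out/Hi/h, b/Out/Lo/k, b/Out/Lo/h, b/Out/Mid/k, b/Out/Mid/h, b/Stay/Hi/k, b/Stay/Hi/h, b/Stay/Lo/k, b/Stay/Lo/h, b/Stay/Mid/k, b/Stay/Mid/h. Columns: W, N, E.
{d/Out/Hi/k, d/Out/Hi/h} → row (0,-2) (1,-2) (-1,-1)
{d/Out/Lo/k, d/Out/Lo/h} → row (0,-2) (0,3) (-1,-1)
{d/Out/Mid/k, d/Out/Mid/h} → row (0,-2) (-4,5) (-1,-1)
{d/Stay/Hi/k} → row (5,-1) (1,-2) (1,1)
{d/Stay/Hi/h} → row (-4,4) (1,-2) (1,1)
{d/Stay/Lo/k} → row (5,-1) (0,3) (1,1)
{d/Stay/Lo/h} → row (-4,4) (0,3) (1,1)
{d/Stay/Mid/k} → row (5,-1) (-4,5) (1,1)
{d/Stay/Mid/h} → row (-4,4) (-4,5) (1,1)
{b/Out/Hi/k, b/Out/Hi/h, b/Out/Lo/k, b/Out/Lo/h, b/Out/Mid/k, b/Out/Mid/h, b/Stay/Hi/k, b/Stay/Hi/h, b/Stay/Lo/k, b/Stay/Lo/h, b/Stay/Mid/k, b/Stay/Mid/h} → row (1,-4) (1,-4) (1,-4)
That's 10 distinct rows out of 24 strategies.

10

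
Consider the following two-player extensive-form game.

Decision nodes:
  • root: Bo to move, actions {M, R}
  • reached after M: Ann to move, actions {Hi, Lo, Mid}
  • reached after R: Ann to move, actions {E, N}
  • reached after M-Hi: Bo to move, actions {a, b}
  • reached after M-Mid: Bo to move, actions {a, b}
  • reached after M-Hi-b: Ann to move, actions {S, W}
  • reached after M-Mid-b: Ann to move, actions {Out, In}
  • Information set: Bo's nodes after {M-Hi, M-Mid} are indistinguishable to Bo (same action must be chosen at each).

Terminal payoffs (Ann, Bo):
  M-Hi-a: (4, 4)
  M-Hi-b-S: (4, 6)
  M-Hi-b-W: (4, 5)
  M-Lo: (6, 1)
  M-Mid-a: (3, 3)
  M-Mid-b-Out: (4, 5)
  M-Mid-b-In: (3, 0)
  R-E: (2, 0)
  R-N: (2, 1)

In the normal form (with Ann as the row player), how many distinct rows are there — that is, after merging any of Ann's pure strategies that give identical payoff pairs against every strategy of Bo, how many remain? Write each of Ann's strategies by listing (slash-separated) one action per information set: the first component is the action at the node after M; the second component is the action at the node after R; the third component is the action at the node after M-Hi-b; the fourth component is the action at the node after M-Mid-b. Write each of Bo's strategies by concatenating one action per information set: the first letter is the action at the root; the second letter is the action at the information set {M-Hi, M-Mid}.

10

Ann has 24 pure strategies: Hi/E/S/Out, Hi/E/S/In, Hi/E/W/Out, Hi/E/W/In, Hi/N/S/Out, Hi/N/S/In, Hi/N/W/Out, Hi/N/W/In, Lo/E/S/Out, Lo/E/S/In, Lo/E/W/Out, Lo/E/W/In, Lo/N/S/Out, Lo/N/S/In, Lo/N/W/Out, Lo/N/W/In, Mid/E/S/Out, Mid/E/S/In, Mid/E/W/Out, Mid/E/W/In, Mid/N/S/Out, Mid/N/S/In, Mid/N/W/Out, Mid/N/W/In. Columns: Ma, Mb, Ra, Rb.
{Hi/E/S/Out, Hi/E/S/In} → row (4,4) (4,6) (2,0) (2,0)
{Hi/E/W/Out, Hi/E/W/In} → row (4,4) (4,5) (2,0) (2,0)
{Hi/N/S/Out, Hi/N/S/In} → row (4,4) (4,6) (2,1) (2,1)
{Hi/N/W/Out, Hi/N/W/In} → row (4,4) (4,5) (2,1) (2,1)
{Lo/E/S/Out, Lo/E/S/In, Lo/E/W/Out, Lo/E/W/In} → row (6,1) (6,1) (2,0) (2,0)
{Lo/N/S/Out, Lo/N/S/In, Lo/N/W/Out, Lo/N/W/In} → row (6,1) (6,1) (2,1) (2,1)
{Mid/E/S/Out, Mid/E/W/Out} → row (3,3) (4,5) (2,0) (2,0)
{Mid/E/S/In, Mid/E/W/In} → row (3,3) (3,0) (2,0) (2,0)
{Mid/N/S/Out, Mid/N/W/Out} → row (3,3) (4,5) (2,1) (2,1)
{Mid/N/S/In, Mid/N/W/In} → row (3,3) (3,0) (2,1) (2,1)
That's 10 distinct rows out of 24 strategies.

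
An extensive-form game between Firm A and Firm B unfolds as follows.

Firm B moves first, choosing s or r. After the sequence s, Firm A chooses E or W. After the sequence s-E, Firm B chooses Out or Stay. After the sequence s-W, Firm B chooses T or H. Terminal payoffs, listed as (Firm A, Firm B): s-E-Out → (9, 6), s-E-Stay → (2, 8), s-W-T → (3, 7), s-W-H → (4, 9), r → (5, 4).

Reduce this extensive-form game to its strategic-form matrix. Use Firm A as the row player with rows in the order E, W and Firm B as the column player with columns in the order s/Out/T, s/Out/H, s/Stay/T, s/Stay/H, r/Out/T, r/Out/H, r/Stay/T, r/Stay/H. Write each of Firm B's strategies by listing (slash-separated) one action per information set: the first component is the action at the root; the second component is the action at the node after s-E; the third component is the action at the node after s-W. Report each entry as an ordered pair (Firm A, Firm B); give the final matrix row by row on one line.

E: (9,6) (9,6) (2,8) (2,8) (5,4) (5,4) (5,4) (5,4) | W: (3,7) (4,9) (3,7) (4,9) (5,4) (5,4) (5,4) (5,4)

Row E: s/Out/T→(9,6), s/Out/H→(9,6), s/Stay/T→(2,8), s/Stay/H→(2,8), r/Out/T→(5,4), r/Out/H→(5,4), r/Stay/T→(5,4), r/Stay/H→(5,4)
Row W: s/Out/T→(3,7), s/Out/H→(4,9), s/Stay/T→(3,7), s/Stay/H→(4,9), r/Out/T→(5,4), r/Out/H→(5,4), r/Stay/T→(5,4), r/Stay/H→(5,4)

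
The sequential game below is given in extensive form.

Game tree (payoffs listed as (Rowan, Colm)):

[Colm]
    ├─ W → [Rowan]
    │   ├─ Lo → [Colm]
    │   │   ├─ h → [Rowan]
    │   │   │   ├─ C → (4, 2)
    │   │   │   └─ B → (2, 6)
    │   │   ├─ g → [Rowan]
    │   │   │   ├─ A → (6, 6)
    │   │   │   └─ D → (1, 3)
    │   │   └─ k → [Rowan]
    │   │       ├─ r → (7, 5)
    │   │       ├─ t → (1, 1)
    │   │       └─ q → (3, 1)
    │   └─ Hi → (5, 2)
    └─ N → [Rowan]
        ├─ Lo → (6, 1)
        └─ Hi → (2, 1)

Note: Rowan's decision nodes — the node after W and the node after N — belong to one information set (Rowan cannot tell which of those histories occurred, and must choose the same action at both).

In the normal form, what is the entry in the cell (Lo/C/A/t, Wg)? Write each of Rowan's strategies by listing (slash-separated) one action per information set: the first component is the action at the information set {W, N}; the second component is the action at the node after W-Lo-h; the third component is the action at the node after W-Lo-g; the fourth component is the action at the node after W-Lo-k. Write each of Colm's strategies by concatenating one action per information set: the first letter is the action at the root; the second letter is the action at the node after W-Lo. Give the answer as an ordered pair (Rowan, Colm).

(6, 6)

Trace the play path from the root:
  Colm plays W
  Rowan plays Lo at [W]
  Colm plays g at [W-Lo]
  Rowan plays A at [W-Lo-g]
→ terminal payoff (6, 6).
(Rowan's choice at the node after W-Lo-h is never reached on this path, so it doesn't affect the outcome.)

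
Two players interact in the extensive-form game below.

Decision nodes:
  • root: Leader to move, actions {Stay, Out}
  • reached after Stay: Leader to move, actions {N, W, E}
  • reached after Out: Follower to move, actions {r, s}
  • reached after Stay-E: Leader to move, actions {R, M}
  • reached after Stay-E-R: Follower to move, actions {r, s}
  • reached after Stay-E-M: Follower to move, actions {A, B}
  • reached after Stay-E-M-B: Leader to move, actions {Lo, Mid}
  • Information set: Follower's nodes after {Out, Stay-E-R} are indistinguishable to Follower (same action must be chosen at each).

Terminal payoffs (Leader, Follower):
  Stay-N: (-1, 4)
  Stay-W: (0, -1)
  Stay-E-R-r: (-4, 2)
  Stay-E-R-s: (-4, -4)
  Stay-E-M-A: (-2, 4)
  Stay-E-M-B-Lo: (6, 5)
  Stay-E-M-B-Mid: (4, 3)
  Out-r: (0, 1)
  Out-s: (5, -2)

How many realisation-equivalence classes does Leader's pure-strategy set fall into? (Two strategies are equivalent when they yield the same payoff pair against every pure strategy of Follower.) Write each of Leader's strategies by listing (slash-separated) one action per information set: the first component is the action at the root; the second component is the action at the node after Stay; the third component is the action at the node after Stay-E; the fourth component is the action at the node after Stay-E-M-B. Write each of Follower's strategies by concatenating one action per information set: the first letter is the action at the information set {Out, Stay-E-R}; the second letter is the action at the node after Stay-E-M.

Leader has 24 pure strategies: Stay/N/R/Lo, Stay/N/R/Mid, Stay/N/M/Lo, Stay/N/M/Mid, Stay/W/R/Lo, Stay/W/R/Mid, Stay/W/M/Lo, Stay/W/M/Mid, Stay/E/R/Lo, Stay/E/R/Mid, Stay/E/M/Lo, Stay/E/M/Mid, Out/N/R/Lo, Out/N/R/Mid, Out/N/M/Lo, Out/N/M/Mid, Out/W/R/Lo, Out/W/R/Mid, Out/W/M/Lo, Out/W/M/Mid, Out/E/R/Lo, Out/E/R/Mid, Out/E/M/Lo, Out/E/M/Mid. Columns: rA, rB, sA, sB.
{Stay/N/R/Lo, Stay/N/R/Mid, Stay/N/M/Lo, Stay/N/M/Mid} → row (-1,4) (-1,4) (-1,4) (-1,4)
{Stay/W/R/Lo, Stay/W/R/Mid, Stay/W/M/Lo, Stay/W/M/Mid} → row (0,-1) (0,-1) (0,-1) (0,-1)
{Stay/E/R/Lo, Stay/E/R/Mid} → row (-4,2) (-4,2) (-4,-4) (-4,-4)
{Stay/E/M/Lo} → row (-2,4) (6,5) (-2,4) (6,5)
{Stay/E/M/Mid} → row (-2,4) (4,3) (-2,4) (4,3)
{Out/N/R/Lo, Out/N/R/Mid, Out/N/M/Lo, Out/N/M/Mid, Out/W/R/Lo, Out/W/R/Mid, Out/W/M/Lo, Out/W/M/Mid, Out/E/R/Lo, Out/E/R/Mid, Out/E/M/Lo, Out/E/M/Mid} → row (0,1) (0,1) (5,-2) (5,-2)
That's 6 distinct rows out of 24 strategies.

6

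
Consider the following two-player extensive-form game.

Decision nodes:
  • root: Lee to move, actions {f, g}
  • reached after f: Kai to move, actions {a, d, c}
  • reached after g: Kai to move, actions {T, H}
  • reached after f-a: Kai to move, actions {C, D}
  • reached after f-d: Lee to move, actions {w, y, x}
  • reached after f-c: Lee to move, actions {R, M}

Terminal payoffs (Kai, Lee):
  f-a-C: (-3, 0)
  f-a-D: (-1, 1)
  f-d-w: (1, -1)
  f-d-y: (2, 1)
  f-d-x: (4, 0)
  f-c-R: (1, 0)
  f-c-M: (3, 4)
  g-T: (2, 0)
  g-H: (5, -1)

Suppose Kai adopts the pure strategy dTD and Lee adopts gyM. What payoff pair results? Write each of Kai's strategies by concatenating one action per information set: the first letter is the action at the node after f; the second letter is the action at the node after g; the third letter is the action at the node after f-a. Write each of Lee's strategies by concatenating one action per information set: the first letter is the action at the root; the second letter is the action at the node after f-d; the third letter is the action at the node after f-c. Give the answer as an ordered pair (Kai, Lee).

Trace the play path from the root:
  Lee plays g
  Kai plays T at [g]
→ terminal payoff (2, 0).
(Kai's choice at the node after f is never reached on this path, so it doesn't affect the outcome.)

(2, 0)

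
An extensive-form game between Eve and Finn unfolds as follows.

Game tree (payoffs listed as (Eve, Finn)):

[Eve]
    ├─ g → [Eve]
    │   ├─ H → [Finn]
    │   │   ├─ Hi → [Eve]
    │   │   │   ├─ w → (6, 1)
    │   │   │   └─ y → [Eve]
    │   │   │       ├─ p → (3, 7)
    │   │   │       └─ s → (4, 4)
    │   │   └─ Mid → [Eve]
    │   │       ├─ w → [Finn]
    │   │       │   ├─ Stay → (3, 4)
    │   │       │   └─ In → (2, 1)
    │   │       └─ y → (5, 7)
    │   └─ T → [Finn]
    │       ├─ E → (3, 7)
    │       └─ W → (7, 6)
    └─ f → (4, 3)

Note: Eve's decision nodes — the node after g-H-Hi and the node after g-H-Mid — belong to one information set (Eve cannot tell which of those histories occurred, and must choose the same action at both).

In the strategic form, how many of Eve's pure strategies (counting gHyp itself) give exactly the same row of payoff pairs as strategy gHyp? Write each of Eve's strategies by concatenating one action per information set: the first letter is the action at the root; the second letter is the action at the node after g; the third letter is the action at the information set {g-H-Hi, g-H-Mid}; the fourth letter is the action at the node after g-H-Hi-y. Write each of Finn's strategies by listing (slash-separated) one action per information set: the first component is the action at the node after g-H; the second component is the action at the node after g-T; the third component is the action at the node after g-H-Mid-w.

Row for gHyp (columns Hi/E/Stay, Hi/E/In, Hi/W/Stay, Hi/W/In, Mid/E/Stay, Mid/E/In, Mid/W/Stay, Mid/W/In): (3,7) (3,7) (3,7) (3,7) (5,7) (5,7) (5,7) (5,7).
Every one of Eve's information sets is on the play path for some reply by Finn when Eve follows gHyp.
Changing the action at any of them therefore changes at least one column, so only gHyp itself gives this row.

1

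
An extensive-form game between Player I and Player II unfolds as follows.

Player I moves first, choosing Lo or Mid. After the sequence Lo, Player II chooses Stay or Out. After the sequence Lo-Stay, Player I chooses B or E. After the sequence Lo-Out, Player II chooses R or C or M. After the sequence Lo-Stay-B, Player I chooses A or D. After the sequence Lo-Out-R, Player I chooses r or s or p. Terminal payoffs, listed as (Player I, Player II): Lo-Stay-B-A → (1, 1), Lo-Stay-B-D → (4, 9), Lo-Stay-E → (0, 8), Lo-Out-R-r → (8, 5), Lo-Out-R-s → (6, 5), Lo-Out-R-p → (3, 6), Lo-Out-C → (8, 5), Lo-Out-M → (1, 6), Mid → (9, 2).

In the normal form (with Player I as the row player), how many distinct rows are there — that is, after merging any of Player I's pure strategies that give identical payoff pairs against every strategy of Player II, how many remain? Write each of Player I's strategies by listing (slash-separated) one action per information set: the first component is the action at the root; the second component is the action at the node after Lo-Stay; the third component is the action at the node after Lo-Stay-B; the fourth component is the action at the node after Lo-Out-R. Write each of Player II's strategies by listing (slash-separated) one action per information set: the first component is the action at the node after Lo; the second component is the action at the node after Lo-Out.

Player I has 24 pure strategies: Lo/B/A/r, Lo/B/A/s, Lo/B/A/p, Lo/B/D/r, Lo/B/D/s, Lo/B/D/p, Lo/E/A/r, Lo/E/A/s, Lo/E/A/p, Lo/E/D/r, Lo/E/D/s, Lo/E/D/p, Mid/B/A/r, Mid/B/A/s, Mid/B/A/p, Mid/B/D/r, Mid/B/D/s, Mid/B/D/p, Mid/E/A/r, Mid/E/A/s, Mid/E/A/p, Mid/E/D/r, Mid/E/D/s, Mid/E/D/p. Columns: Stay/R, Stay/C, Stay/M, Out/R, Out/C, Out/M.
{Lo/B/A/r} → row (1,1) (1,1) (1,1) (8,5) (8,5) (1,6)
{Lo/B/A/s} → row (1,1) (1,1) (1,1) (6,5) (8,5) (1,6)
{Lo/B/A/p} → row (1,1) (1,1) (1,1) (3,6) (8,5) (1,6)
{Lo/B/D/r} → row (4,9) (4,9) (4,9) (8,5) (8,5) (1,6)
{Lo/B/D/s} → row (4,9) (4,9) (4,9) (6,5) (8,5) (1,6)
{Lo/B/D/p} → row (4,9) (4,9) (4,9) (3,6) (8,5) (1,6)
{Lo/E/A/r, Lo/E/D/r} → row (0,8) (0,8) (0,8) (8,5) (8,5) (1,6)
{Lo/E/A/s, Lo/E/D/s} → row (0,8) (0,8) (0,8) (6,5) (8,5) (1,6)
{Lo/E/A/p, Lo/E/D/p} → row (0,8) (0,8) (0,8) (3,6) (8,5) (1,6)
{Mid/B/A/r, Mid/B/A/s, Mid/B/A/p, Mid/B/D/r, Mid/B/D/s, Mid/B/D/p, Mid/E/A/r, Mid/E/A/s, Mid/E/A/p, Mid/E/D/r, Mid/E/D/s, Mid/E/D/p} → row (9,2) (9,2) (9,2) (9,2) (9,2) (9,2)
That's 10 distinct rows out of 24 strategies.

10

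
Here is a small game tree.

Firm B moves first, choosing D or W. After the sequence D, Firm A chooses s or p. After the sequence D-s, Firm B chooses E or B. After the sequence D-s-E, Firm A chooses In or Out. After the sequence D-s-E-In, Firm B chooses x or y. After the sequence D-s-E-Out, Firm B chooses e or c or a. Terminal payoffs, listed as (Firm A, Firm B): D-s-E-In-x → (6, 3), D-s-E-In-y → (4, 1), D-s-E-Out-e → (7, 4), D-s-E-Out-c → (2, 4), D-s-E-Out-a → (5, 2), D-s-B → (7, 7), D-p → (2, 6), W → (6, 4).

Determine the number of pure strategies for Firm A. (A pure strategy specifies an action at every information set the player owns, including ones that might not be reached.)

Firm A owns the node after D with actions {s, p} — two choices.
Firm A owns the node after D-s-E with actions {In, Out} — two choices.
A pure strategy fixes one action at each information set independently, so the count is the product 2 × 2 = 4.
(For reference, Firm B has 24 pure strategies, giving a 4×24 normal-form matrix.)

4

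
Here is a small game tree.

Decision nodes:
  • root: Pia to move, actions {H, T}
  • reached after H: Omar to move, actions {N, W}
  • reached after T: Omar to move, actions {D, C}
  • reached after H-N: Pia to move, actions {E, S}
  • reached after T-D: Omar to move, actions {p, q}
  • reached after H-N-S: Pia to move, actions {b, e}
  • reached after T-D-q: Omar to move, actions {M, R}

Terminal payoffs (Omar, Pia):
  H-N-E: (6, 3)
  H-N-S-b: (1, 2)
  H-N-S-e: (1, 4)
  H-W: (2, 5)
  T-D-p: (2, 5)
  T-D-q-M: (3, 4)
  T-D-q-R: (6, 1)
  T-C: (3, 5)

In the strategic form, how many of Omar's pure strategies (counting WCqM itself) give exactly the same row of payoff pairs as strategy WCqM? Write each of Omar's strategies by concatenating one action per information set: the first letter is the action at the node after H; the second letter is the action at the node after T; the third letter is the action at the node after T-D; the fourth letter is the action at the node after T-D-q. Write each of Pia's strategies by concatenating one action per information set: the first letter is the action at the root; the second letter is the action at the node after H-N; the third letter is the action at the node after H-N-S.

4

Row for WCqM (columns HEb, HEe, HSb, HSe, TEb, TEe, TSb, TSe): (2,5) (2,5) (2,5) (2,5) (3,5) (3,5) (3,5) (3,5).
Under WCqM, Omar's choice at the node after T-D and at the node after T-D-q can never be reached regardless of what Pia does, so varying those choices leaves every outcome unchanged.
Holding the reachable choices fixed and varying the unreachable ones freely already gives 2 × 2 = 4 equivalent strategies.
No other strategy reproduces this row, so those 4 are the full class: WCpM, WCpR, WCqM, WCqR.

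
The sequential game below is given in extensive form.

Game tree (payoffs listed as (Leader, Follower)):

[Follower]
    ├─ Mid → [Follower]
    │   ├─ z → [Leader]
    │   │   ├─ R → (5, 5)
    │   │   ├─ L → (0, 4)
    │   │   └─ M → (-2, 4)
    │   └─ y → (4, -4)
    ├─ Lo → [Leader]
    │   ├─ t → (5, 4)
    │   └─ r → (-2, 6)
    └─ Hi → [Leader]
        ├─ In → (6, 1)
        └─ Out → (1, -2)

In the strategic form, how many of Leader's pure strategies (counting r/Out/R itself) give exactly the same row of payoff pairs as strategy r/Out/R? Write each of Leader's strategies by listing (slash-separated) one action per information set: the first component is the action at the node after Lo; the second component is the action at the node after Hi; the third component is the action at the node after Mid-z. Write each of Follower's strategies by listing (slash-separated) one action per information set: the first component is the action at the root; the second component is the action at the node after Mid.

1

Row for r/Out/R (columns Mid/z, Mid/y, Lo/z, Lo/y, Hi/z, Hi/y): (5,5) (4,-4) (-2,6) (-2,6) (1,-2) (1,-2).
Every one of Leader's information sets is on the play path for some reply by Follower when Leader follows r/Out/R.
Changing the action at any of them therefore changes at least one column, so only r/Out/R itself gives this row.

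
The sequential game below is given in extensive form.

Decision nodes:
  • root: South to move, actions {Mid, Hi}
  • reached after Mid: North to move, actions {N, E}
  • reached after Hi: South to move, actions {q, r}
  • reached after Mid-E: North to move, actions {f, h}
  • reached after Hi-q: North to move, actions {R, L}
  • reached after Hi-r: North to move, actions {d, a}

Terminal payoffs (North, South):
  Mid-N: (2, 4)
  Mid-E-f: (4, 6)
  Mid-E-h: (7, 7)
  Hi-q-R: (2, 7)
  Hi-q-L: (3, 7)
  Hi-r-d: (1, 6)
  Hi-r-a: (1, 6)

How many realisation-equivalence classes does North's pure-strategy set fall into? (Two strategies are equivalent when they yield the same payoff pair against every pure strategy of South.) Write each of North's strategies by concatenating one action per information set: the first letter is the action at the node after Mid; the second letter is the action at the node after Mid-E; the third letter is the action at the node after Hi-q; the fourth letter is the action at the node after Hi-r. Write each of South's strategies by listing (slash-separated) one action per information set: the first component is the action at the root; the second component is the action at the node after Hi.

6

North has 16 pure strategies: NfRd, NfRa, NfLd, NfLa, NhRd, NhRa, NhLd, NhLa, EfRd, EfRa, EfLd, EfLa, EhRd, EhRa, EhLd, EhLa. Columns: Mid/q, Mid/r, Hi/q, Hi/r.
{NfRd, NfRa, NhRd, NhRa} → row (2,4) (2,4) (2,7) (1,6)
{NfLd, NfLa, NhLd, NhLa} → row (2,4) (2,4) (3,7) (1,6)
{EfRd, EfRa} → row (4,6) (4,6) (2,7) (1,6)
{EfLd, EfLa} → row (4,6) (4,6) (3,7) (1,6)
{EhRd, EhRa} → row (7,7) (7,7) (2,7) (1,6)
{EhLd, EhLa} → row (7,7) (7,7) (3,7) (1,6)
That's 6 distinct rows out of 16 strategies.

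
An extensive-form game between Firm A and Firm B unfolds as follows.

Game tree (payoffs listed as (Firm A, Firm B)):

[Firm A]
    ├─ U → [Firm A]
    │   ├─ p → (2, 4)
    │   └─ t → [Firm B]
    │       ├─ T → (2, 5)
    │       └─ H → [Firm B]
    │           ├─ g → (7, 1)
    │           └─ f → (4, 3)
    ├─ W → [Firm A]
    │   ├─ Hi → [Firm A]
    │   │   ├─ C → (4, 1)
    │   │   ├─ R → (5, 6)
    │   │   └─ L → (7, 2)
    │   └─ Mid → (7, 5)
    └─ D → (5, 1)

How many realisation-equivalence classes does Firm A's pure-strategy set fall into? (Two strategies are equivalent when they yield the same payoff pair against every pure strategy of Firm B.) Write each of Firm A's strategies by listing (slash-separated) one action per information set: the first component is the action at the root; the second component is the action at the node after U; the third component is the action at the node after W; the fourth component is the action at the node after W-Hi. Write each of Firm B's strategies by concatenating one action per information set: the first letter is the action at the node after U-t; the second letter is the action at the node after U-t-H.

7

Firm A has 36 pure strategies: U/p/Hi/C, U/p/Hi/R, U/p/Hi/L, U/p/Mid/C, U/p/Mid/R, U/p/Mid/L, U/t/Hi/C, U/t/Hi/R, U/t/Hi/L, U/t/Mid/C, U/t/Mid/R, U/t/Mid/L, W/p/Hi/C, W/p/Hi/R, W/p/Hi/L, W/p/Mid/C, W/p/Mid/R, W/p/Mid/L, W/t/Hi/C, W/t/Hi/R, W/t/Hi/L, W/t/Mid/C, W/t/Mid/R, W/t/Mid/L, D/p/Hi/C, D/p/Hi/R, D/p/Hi/L, D/p/Mid/C, D/p/Mid/R, D/p/Mid/L, D/t/Hi/C, D/t/Hi/R, D/t/Hi/L, D/t/Mid/C, D/t/Mid/R, D/t/Mid/L. Columns: Tg, Tf, Hg, Hf.
{U/p/Hi/C, U/p/Hi/R, U/p/Hi/L, U/p/Mid/C, U/p/Mid/R, U/p/Mid/L} → row (2,4) (2,4) (2,4) (2,4)
{U/t/Hi/C, U/t/Hi/R, U/t/Hi/L, U/t/Mid/C, U/t/Mid/R, U/t/Mid/L} → row (2,5) (2,5) (7,1) (4,3)
{W/p/Hi/C, W/t/Hi/C} → row (4,1) (4,1) (4,1) (4,1)
{W/p/Hi/R, W/t/Hi/R} → row (5,6) (5,6) (5,6) (5,6)
{W/p/Hi/L, W/t/Hi/L} → row (7,2) (7,2) (7,2) (7,2)
{W/p/Mid/C, W/p/Mid/R, W/p/Mid/L, W/t/Mid/C, W/t/Mid/R, W/t/Mid/L} → row (7,5) (7,5) (7,5) (7,5)
{D/p/Hi/C, D/p/Hi/R, D/p/Hi/L, D/p/Mid/C, D/p/Mid/R, D/p/Mid/L, D/t/Hi/C, D/t/Hi/R, D/t/Hi/L, D/t/Mid/C, D/t/Mid/R, D/t/Mid/L} → row (5,1) (5,1) (5,1) (5,1)
That's 7 distinct rows out of 36 strategies.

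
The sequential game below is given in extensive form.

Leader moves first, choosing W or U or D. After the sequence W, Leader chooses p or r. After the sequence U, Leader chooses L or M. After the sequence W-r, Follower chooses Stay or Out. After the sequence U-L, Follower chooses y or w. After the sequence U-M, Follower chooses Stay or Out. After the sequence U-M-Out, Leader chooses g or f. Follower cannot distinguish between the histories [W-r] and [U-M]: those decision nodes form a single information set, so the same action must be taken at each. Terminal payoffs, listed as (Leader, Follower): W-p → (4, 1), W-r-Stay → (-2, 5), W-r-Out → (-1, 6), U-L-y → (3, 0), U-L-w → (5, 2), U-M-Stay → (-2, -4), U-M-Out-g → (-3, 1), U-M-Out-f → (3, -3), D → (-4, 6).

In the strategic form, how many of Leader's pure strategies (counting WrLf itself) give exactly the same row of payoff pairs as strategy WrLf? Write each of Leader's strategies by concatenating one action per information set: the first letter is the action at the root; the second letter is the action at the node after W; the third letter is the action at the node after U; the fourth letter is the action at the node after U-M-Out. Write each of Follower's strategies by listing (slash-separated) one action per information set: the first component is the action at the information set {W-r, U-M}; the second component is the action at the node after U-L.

4

Row for WrLf (columns Stay/y, Stay/w, Out/y, Out/w): (-2,5) (-2,5) (-1,6) (-1,6).
Under WrLf, Leader's choice at the node after U and at the node after U-M-Out can never be reached regardless of what Follower does, so varying those choices leaves every outcome unchanged.
Holding the reachable choices fixed and varying the unreachable ones freely already gives 2 × 2 = 4 equivalent strategies.
No other strategy reproduces this row, so those 4 are the full class: WrLg, WrLf, WrMg, WrMf.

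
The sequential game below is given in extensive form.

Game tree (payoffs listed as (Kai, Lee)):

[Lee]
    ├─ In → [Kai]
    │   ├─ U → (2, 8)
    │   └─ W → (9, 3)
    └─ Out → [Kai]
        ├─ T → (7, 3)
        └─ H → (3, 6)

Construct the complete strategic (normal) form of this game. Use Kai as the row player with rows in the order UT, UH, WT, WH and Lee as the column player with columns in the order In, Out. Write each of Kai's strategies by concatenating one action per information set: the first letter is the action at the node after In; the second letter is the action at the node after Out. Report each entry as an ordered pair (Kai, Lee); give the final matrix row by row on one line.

UT: (2,8) (7,3) | UH: (2,8) (3,6) | WT: (9,3) (7,3) | WH: (9,3) (3,6)

Row UT: In→(2,8), Out→(7,3)
Row UH: In→(2,8), Out→(3,6)
Row WT: In→(9,3), Out→(7,3)
Row WH: In→(9,3), Out→(3,6)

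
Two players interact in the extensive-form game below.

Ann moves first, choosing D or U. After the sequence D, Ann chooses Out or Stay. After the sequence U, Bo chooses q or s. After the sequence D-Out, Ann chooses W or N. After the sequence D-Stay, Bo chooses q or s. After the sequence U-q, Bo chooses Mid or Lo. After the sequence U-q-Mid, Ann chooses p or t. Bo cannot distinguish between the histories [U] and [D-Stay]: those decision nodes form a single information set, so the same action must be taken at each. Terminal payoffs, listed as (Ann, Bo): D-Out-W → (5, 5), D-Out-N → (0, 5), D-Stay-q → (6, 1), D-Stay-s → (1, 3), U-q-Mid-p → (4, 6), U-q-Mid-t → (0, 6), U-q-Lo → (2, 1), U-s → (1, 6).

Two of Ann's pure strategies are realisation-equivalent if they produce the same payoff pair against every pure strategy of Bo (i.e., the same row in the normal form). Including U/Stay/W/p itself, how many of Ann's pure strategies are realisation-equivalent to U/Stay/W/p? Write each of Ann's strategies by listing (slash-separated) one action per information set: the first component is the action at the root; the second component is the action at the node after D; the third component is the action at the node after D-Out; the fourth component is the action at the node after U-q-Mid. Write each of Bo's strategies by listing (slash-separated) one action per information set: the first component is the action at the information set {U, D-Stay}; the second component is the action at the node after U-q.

Row for U/Stay/W/p (columns q/Mid, q/Lo, s/Mid, s/Lo): (4,6) (2,1) (1,6) (1,6).
Under U/Stay/W/p, Ann's choice at the node after D and at the node after D-Out can never be reached regardless of what Bo does, so varying those choices leaves every outcome unchanged.
Holding the reachable choices fixed and varying the unreachable ones freely already gives 2 × 2 = 4 equivalent strategies.
No other strategy reproduces this row, so those 4 are the full class: U/Out/W/p, U/Out/N/p, U/Stay/W/p, U/Stay/N/p.

4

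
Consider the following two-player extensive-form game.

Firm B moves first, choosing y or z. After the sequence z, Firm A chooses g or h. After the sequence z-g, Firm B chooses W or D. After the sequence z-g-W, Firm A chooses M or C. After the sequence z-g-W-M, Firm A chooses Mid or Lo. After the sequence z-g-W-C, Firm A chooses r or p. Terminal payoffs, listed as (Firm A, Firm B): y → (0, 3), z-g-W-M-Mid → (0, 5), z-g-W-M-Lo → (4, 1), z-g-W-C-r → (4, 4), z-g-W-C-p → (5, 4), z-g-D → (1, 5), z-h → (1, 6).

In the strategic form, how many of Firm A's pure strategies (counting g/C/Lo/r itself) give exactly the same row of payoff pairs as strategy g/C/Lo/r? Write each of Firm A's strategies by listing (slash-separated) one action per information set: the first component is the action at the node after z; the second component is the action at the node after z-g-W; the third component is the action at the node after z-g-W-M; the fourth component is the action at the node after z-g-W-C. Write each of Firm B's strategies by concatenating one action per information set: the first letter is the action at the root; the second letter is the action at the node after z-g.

2

Row for g/C/Lo/r (columns yW, yD, zW, zD): (0,3) (0,3) (4,4) (1,5).
Under g/C/Lo/r, Firm A's choice at the node after z-g-W-M can never be reached regardless of what Firm B does, so varying those choices leaves every outcome unchanged.
Holding the reachable choices fixed and varying the unreachable one freely already gives 2 equivalent strategies.
No other strategy reproduces this row, so those 2 are the full class: g/C/Mid/r, g/C/Lo/r.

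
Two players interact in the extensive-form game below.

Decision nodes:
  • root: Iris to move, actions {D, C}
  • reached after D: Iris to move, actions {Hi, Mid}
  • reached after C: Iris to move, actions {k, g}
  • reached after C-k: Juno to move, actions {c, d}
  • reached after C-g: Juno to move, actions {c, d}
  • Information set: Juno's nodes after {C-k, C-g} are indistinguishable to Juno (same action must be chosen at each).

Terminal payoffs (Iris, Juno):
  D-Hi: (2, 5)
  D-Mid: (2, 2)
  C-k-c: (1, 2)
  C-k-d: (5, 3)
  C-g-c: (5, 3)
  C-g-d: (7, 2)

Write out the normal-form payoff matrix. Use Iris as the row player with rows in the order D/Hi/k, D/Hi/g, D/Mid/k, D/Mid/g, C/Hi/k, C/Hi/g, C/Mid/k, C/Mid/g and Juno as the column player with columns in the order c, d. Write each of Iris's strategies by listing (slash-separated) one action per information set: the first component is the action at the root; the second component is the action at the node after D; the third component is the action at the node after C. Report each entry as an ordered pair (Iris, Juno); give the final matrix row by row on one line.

Row D/Hi/k: c→(2,5), d→(2,5)
Row D/Hi/g: c→(2,5), d→(2,5)
Row D/Mid/k: c→(2,2), d→(2,2)
Row D/Mid/g: c→(2,2), d→(2,2)
Row C/Hi/k: c→(1,2), d→(5,3)
Row C/Hi/g: c→(5,3), d→(7,2)
Row C/Mid/k: c→(1,2), d→(5,3)
Row C/Mid/g: c→(5,3), d→(7,2)

D/Hi/k: (2,5) (2,5) | D/Hi/g: (2,5) (2,5) | D/Mid/k: (2,2) (2,2) | D/Mid/g: (2,2) (2,2) | C/Hi/k: (1,2) (5,3) | C/Hi/g: (5,3) (7,2) | C/Mid/k: (1,2) (5,3) | C/Mid/g: (5,3) (7,2)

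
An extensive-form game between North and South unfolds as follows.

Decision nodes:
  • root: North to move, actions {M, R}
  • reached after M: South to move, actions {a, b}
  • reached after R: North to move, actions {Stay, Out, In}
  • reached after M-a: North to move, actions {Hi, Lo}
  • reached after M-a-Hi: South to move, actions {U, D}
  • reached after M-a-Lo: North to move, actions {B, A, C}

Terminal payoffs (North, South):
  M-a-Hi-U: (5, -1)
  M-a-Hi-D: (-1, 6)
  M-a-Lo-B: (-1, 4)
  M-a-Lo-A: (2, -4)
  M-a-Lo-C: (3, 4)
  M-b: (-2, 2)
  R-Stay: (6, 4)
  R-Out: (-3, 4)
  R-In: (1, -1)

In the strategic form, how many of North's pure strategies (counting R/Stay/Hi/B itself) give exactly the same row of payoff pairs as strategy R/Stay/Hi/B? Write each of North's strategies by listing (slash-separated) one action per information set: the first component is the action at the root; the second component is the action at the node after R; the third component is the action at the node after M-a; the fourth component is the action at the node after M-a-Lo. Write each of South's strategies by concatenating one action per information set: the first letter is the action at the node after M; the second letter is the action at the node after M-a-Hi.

Row for R/Stay/Hi/B (columns aU, aD, bU, bD): (6,4) (6,4) (6,4) (6,4).
Under R/Stay/Hi/B, North's choice at the node after M-a and at the node after M-a-Lo can never be reached regardless of what South does, so varying those choices leaves every outcome unchanged.
Holding the reachable choices fixed and varying the unreachable ones freely already gives 2 × 3 = 6 equivalent strategies.
No other strategy reproduces this row, so those 6 are the full class: R/Stay/Hi/B, R/Stay/Hi/A, R/Stay/Hi/C, R/Stay/Lo/B, R/Stay/Lo/A, R/Stay/Lo/C.

6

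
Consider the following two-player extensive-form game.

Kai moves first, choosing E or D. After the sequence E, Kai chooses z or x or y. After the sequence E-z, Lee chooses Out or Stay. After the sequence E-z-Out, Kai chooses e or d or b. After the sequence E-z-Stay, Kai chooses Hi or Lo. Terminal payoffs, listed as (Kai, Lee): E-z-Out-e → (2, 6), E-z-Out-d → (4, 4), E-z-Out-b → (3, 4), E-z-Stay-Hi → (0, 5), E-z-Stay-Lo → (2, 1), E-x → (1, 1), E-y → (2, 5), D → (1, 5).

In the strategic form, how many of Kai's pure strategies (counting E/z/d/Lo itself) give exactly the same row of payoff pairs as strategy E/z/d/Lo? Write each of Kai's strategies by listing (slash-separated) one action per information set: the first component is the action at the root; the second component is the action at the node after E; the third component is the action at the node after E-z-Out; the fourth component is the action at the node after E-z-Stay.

Row for E/z/d/Lo (columns Out, Stay): (4,4) (2,1).
Every one of Kai's information sets is on the play path for some reply by Lee when Kai follows E/z/d/Lo.
Changing the action at any of them therefore changes at least one column, so only E/z/d/Lo itself gives this row.

1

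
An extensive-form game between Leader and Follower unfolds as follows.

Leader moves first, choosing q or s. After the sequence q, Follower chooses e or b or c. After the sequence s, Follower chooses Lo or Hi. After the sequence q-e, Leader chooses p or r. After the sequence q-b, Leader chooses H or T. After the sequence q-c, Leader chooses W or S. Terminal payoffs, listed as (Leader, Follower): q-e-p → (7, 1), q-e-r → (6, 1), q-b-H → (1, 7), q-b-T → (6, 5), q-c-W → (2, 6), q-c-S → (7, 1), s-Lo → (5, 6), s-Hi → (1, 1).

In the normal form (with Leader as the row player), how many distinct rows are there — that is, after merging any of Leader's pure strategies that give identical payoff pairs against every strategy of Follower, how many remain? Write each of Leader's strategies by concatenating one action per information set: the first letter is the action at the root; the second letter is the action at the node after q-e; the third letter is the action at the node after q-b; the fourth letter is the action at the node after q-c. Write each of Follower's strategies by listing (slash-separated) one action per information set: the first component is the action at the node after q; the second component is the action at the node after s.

Leader has 16 pure strategies: qpHW, qpHS, qpTW, qpTS, qrHW, qrHS, qrTW, qrTS, spHW, spHS, spTW, spTS, srHW, srHS, srTW, srTS. Columns: e/Lo, e/Hi, b/Lo, b/Hi, c/Lo, c/Hi.
{qpHW} → row (7,1) (7,1) (1,7) (1,7) (2,6) (2,6)
{qpHS} → row (7,1) (7,1) (1,7) (1,7) (7,1) (7,1)
{qpTW} → row (7,1) (7,1) (6,5) (6,5) (2,6) (2,6)
{qpTS} → row (7,1) (7,1) (6,5) (6,5) (7,1) (7,1)
{qrHW} → row (6,1) (6,1) (1,7) (1,7) (2,6) (2,6)
{qrHS} → row (6,1) (6,1) (1,7) (1,7) (7,1) (7,1)
{qrTW} → row (6,1) (6,1) (6,5) (6,5) (2,6) (2,6)
{qrTS} → row (6,1) (6,1) (6,5) (6,5) (7,1) (7,1)
{spHW, spHS, spTW, spTS, srHW, srHS, srTW, srTS} → row (5,6) (1,1) (5,6) (1,1) (5,6) (1,1)
That's 9 distinct rows out of 16 strategies.

9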